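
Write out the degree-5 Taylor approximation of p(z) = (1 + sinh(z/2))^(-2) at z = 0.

-481*z^5/1920 + 3*z^4/8 - 13*z^3/24 + 3*z^2/4 - z + 1

Compose series: expand the inner function first, then feed it into the outer expansion.
[z^0] = 1;  [z^1] = -1;  [z^2] = 3/4;  [z^3] = -13/24;  [z^4] = 3/8;  [z^5] = -481/1920.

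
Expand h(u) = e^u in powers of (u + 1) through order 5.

[(u + 1)^0] = e^(-1);  [(u + 1)^1] = e^(-1);  [(u + 1)^2] = e^(-1)/2;  [(u + 1)^3] = e^(-1)/6;  [(u + 1)^4] = e^(-1)/24;  [(u + 1)^5] = e^(-1)/120.

(u + 1)^5*e^(-1)/120 + (u + 1)^4*e^(-1)/24 + (u + 1)^3*e^(-1)/6 + (u + 1)^2*e^(-1)/2 + (u + 1)*e^(-1) + e^(-1)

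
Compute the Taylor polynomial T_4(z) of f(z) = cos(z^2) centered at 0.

f(0) = 1
f′(0) = 0
f′′(0) = 0
f′′′(0) = 0
f^(4)(0) = -12

1 - z^4/2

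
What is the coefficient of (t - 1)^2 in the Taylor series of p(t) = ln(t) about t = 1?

p(1) = 0
p′(1) = 1
p′′(1) = -1
So c_2 = p′′(1)/2! = -1/2.

-1/2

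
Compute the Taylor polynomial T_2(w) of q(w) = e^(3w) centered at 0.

Use the known series and substitute for the argument.

9*w^2/2 + 3*w + 1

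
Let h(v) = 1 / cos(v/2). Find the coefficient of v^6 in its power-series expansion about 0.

Write the quotient as an unknown series and match coefficients against numerator = denominator · series.
[v^0] = 1;  [v^1] = 0;  [v^2] = 1/8;  [v^3] = 0;  [v^4] = 5/384;  [v^5] = 0;  [v^6] = 61/46080.

61/46080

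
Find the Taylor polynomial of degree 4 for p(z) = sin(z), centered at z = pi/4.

sqrt(2)*(z - pi/4)^4/48 - sqrt(2)*(z - pi/4)^3/12 - sqrt(2)*(z - pi/4)^2/4 + sqrt(2)*(z - pi/4)/2 + sqrt(2)/2

Apply the Taylor formula c_k = f^(k)(a)/k!.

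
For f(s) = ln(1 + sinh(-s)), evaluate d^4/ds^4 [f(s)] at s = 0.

-10

Let u equal the inner series; expand the outer function in u and truncate.
From the series, [s^4] f = -5/12; multiply by 4! = 24 to get -10.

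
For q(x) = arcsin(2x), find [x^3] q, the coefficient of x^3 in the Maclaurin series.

4/3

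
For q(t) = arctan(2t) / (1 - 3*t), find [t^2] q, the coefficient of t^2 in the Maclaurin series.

Multiply the numerator's expansion by the denominator's geometric series.
[t^0] = 0;  [t^1] = 2;  [t^2] = 6.

6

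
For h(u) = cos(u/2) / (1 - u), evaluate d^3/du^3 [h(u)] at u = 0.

Multiply the two series term by term and collect like powers.
The coefficient of u^3 in the expansion is 7/8, so h′′′(0) = 3! * (7/8) = 21/4.

21/4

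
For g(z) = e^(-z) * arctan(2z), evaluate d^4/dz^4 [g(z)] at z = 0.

Expand each factor separately, then convolve coefficients.
The coefficient of z^4 in the expansion is 7/3, so g^(4)(0) = 4! * (7/3) = 56.

56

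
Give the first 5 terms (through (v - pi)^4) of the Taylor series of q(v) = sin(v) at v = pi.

q(pi) = 0
q′(pi) = -1
q′′(pi) = 0
q′′′(pi) = 1
q^(4)(pi) = 0
The Taylor polynomial is Σ q^(k)(pi)/k! · (v - pi)^k.

(v - pi)^3/6 - (v - pi)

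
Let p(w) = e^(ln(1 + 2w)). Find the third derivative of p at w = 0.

Let u equal the inner series; expand the outer function in u and truncate.
The coefficient of w^3 in the expansion is 0, so p′′′(0) = 3! * (0) = 0.

0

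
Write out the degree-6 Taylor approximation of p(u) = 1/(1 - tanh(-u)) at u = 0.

2*u^6/45 - 2*u^5/15 + u^4/3 - 2*u^3/3 + u^2 - u + 1

Compose series: expand the inner function first, then feed it into the outer expansion.
p(0) = 1
p′(0) = -1
p′′(0) = 2
p′′′(0) = -4
p^(4)(0) = 8
p^(5)(0) = -16
p^(6)(0) = 32
Dividing each by k! gives the coefficients c_0, ..., c_6.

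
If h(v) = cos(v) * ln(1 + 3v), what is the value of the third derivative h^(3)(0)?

Expand each factor separately, then convolve coefficients.
From the series, [v^3] h = 15/2; multiply by 3! = 6 to get 45.

45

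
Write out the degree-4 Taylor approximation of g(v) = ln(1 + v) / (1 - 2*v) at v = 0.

77*v^4/12 + 10*v^3/3 + 3*v^2/2 + v

Use 1/(1 - r) = Σ r^k on the denominator, then take the Cauchy product.
g(0) = 0
g′(0) = 1
g′′(0) = 3
g′′′(0) = 20
g^(4)(0) = 154
Then c_k = g^(k)(0)/k! gives each Taylor coefficient.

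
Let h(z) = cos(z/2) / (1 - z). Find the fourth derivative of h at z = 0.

Multiply the two series term by term and collect like powers.
The coefficient of z^4 in the expansion is 337/384, so h^(4)(0) = 4! * (337/384) = 337/16.

337/16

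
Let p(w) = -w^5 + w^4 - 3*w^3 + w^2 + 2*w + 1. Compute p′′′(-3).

-630

Differentiate repeatedly and evaluate at the center.
From the series, [(w + 3)^3] p = -105; multiply by 3! = 6 to get -630.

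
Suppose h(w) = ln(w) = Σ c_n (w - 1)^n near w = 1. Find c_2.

-1/2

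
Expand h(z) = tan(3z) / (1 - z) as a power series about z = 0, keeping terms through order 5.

Multiply the two series term by term and collect like powers.
[z^0] = 0;  [z^1] = 3;  [z^2] = 3;  [z^3] = 12;  [z^4] = 12;  [z^5] = 222/5.

222*z^5/5 + 12*z^4 + 12*z^3 + 3*z^2 + 3*z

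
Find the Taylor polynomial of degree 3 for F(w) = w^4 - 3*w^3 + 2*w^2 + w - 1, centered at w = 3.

9*(w - 3)^3 + 29*(w - 3)^2 + 40*(w - 3) + 20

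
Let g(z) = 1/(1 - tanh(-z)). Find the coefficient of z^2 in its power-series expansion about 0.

1

Let u equal the inner series; expand the outer function in u and truncate.
g(0) = 1
g′(0) = -1
g′′(0) = 2
The Taylor polynomial is Σ g^(k)(0)/k! · z^k.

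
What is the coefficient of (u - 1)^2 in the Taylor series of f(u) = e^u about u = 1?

Differentiate repeatedly and evaluate at the center.
So c_2 = f′′(1)/2! = e/2.

e/2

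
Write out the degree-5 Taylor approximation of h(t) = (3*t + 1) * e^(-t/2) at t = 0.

29*t^5/3840 - 23*t^4/384 + 17*t^3/48 - 11*t^2/8 + 5*t/2 + 1

Multiply each power in the prefactor through the base expansion.
[t^0] = 1;  [t^1] = 5/2;  [t^2] = -11/8;  [t^3] = 17/48;  [t^4] = -23/384;  [t^5] = 29/3840.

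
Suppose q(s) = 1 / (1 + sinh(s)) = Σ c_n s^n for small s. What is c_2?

Use the geometric series for the reciprocal, then substitute.
q(0) = 1
q′(0) = -1
q′′(0) = 2

1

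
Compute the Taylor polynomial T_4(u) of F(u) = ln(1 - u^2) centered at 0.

-u^4/2 - u^2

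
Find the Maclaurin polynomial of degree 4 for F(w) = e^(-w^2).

Use the known series and substitute for the argument.
F(0) = 1
F′(0) = 0
F′′(0) = -2
F′′′(0) = 0
F^(4)(0) = 12
Then c_k = F^(k)(0)/k! gives each Taylor coefficient.

w^4/2 - w^2 + 1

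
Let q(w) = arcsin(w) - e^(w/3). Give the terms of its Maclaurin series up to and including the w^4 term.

-w^4/1944 + 13*w^3/81 - w^2/18 + 2*w/3 - 1

Combine the two series term by term.
q(0) = -1
q′(0) = 2/3
q′′(0) = -1/9
q′′′(0) = 26/27
q^(4)(0) = -1/81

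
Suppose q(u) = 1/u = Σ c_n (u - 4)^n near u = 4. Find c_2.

1/64

Differentiate repeatedly and evaluate at the center.
q(4) = 1/4
q′(4) = -1/16
q′′(4) = 1/32
So c_2 = q′′(4)/2! = 1/64.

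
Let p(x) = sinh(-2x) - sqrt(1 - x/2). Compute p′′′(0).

-509/64

Expand each term separately and add.
The coefficient of x^3 in the expansion is -509/384, so p′′′(0) = 3! * (-509/384) = -509/64.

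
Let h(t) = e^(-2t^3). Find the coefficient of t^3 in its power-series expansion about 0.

-2

h(0) = 1
h′(0) = 0
h′′(0) = 0
h′′′(0) = -12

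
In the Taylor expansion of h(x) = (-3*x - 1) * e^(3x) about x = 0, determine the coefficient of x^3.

Shift and add copies of the series according to the polynomial's terms.
[x^0] = -1;  [x^1] = -6;  [x^2] = -27/2;  [x^3] = -18.

-18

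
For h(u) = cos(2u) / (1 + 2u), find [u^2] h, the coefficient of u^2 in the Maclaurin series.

2

Write out both Maclaurin series and multiply, keeping only the needed powers.
h(0) = 1
h′(0) = -2
h′′(0) = 4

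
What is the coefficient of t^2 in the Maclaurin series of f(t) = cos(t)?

-1/2

Use the known series and substitute for the argument.
So c_2 = f′′(0)/2! = -1/2.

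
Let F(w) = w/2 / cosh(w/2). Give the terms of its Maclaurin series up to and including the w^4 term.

Divide the numerator series by the denominator series (power-series long division).

-w^3/16 + w/2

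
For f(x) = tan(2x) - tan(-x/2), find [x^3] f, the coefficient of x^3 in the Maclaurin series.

Expand each term separately and add.
f(0) = 0
f′(0) = 5/2
f′′(0) = 0
f′′′(0) = 65/4
Dividing each by k! gives the coefficients c_0, ..., c_3.

65/24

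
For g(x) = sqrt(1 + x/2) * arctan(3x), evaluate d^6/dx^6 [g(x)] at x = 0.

Expand each factor separately, then convolve coefficients.
The coefficient of x^6 in the expansion is 494889/40960, so g^(6)(0) = 6! * (494889/40960) = 4454001/512.

4454001/512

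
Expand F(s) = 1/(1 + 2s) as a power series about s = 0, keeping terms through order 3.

-8*s^3 + 4*s^2 - 2*s + 1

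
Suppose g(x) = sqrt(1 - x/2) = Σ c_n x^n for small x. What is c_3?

g(0) = 1
g′(0) = -1/4
g′′(0) = -1/16
g′′′(0) = -3/64
So c_3 = g′′′(0)/3! = -1/128.

-1/128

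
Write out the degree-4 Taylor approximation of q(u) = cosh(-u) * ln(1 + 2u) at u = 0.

-5*u^4 + 11*u^3/3 - 2*u^2 + 2*u

Expand each factor separately, then convolve coefficients.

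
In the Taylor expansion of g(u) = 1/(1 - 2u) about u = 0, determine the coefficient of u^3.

8

[u^0] = 1;  [u^1] = 2;  [u^2] = 4;  [u^3] = 8.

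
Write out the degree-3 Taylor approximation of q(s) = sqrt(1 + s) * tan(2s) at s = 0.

Expand each factor separately, then convolve coefficients.
q(0) = 0
q′(0) = 2
q′′(0) = 2
q′′′(0) = 29/2

29*s^3/12 + s^2 + 2*s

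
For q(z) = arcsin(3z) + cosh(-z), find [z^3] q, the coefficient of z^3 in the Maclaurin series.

Combine the two series term by term.
q(0) = 1
q′(0) = 3
q′′(0) = 1
q′′′(0) = 27
So c_3 = q′′′(0)/3! = 9/2.

9/2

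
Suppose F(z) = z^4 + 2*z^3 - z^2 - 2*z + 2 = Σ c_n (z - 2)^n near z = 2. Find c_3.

10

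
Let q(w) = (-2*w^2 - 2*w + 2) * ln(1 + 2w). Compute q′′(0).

-16

Distribute the polynomial across the series and collect like powers.
From the series, [w^2] q = -8; multiply by 2! = 2 to get -16.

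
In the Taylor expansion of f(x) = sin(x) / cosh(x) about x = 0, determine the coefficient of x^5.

Divide the numerator series by the denominator series (power-series long division).
f(0) = 0
f′(0) = 1
f′′(0) = 0
f′′′(0) = -4
f^(4)(0) = 0
f^(5)(0) = 36
So c_5 = f^(5)(0)/5! = 3/10.

3/10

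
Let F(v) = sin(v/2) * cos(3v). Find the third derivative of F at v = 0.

Multiply the two series term by term and collect like powers.
From the series, [v^3] F = -109/48; multiply by 3! = 6 to get -109/8.

-109/8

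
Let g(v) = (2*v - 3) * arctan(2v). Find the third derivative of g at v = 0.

Multiply each power in the prefactor through the base expansion.
From the series, [v^3] g = 8; multiply by 3! = 6 to get 48.

48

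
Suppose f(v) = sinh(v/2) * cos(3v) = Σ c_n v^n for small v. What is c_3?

-107/48

Take the Cauchy product of the two expansions.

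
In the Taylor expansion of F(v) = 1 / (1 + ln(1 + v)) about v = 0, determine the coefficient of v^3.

Expand as Σ (-1)^k u^k with u equal to the inner function's series.
[v^0] = 1;  [v^1] = -1;  [v^2] = 3/2;  [v^3] = -7/3.
So c_3 = F′′′(0)/3! = -7/3.

-7/3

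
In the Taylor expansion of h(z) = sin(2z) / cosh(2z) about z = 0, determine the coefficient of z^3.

Divide the numerator series by the denominator series (power-series long division).
So c_3 = h′′′(0)/3! = -16/3.

-16/3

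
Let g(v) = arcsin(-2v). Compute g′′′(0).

-8

Compute the successive derivatives at the expansion point and divide by k!.
The coefficient of v^3 in the expansion is -4/3, so g′′′(0) = 3! * (-4/3) = -8.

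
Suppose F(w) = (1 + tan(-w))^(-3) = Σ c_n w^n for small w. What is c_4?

19

Plug the Maclaurin series of the inner function into that of the outer and collect terms.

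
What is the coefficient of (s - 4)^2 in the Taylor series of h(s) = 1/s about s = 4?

1/64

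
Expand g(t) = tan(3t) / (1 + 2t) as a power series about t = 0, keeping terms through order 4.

Write out both Maclaurin series and multiply, keeping only the needed powers.
g(0) = 0
g′(0) = 3
g′′(0) = -12
g′′′(0) = 126
g^(4)(0) = -1008

-42*t^4 + 21*t^3 - 6*t^2 + 3*t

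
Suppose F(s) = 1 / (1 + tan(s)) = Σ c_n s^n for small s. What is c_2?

Use the geometric series for the reciprocal, then substitute.
F(0) = 1
F′(0) = -1
F′′(0) = 2

1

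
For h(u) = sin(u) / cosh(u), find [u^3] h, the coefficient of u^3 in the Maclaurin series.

-2/3

Write the quotient as an unknown series and match coefficients against numerator = denominator · series.
[u^0] = 0;  [u^1] = 1;  [u^2] = 0;  [u^3] = -2/3.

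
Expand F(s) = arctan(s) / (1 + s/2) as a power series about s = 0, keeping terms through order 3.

Take the Cauchy product of the two expansions.
F(0) = 0
F′(0) = 1
F′′(0) = -1
F′′′(0) = -1/2
Dividing each by k! gives the coefficients c_0, ..., c_3.

-s^3/12 - s^2/2 + s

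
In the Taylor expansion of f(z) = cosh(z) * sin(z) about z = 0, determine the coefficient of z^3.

1/3

Write out both Maclaurin series and multiply, keeping only the needed powers.
[z^0] = 0;  [z^1] = 1;  [z^2] = 0;  [z^3] = 1/3.
So c_3 = f′′′(0)/3! = 1/3.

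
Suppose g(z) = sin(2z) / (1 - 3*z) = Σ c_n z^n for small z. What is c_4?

Use 1/(1 - r) = Σ r^k on the denominator, then take the Cauchy product.
[z^0] = 0;  [z^1] = 2;  [z^2] = 6;  [z^3] = 50/3;  [z^4] = 50.

50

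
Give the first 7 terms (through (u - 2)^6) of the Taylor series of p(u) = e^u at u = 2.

Apply the Taylor formula c_k = f^(k)(a)/k!.
p(2) = e^(2)
p′(2) = e^(2)
p′′(2) = e^(2)
p′′′(2) = e^(2)
p^(4)(2) = e^(2)
p^(5)(2) = e^(2)
p^(6)(2) = e^(2)
Dividing each by k! gives the coefficients c_0, ..., c_6.

(u - 2)^6*e^(2)/720 + (u - 2)^5*e^(2)/120 + (u - 2)^4*e^(2)/24 + (u - 2)^3*e^(2)/6 + (u - 2)^2*e^(2)/2 + (u - 2)*e^(2) + e^(2)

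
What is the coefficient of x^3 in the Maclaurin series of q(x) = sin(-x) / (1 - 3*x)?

-53/6

Expand 1/(denominator) as a geometric series and multiply by the numerator's series.
[x^0] = 0;  [x^1] = -1;  [x^2] = -3;  [x^3] = -53/6.
So c_3 = q′′′(0)/3! = -53/6.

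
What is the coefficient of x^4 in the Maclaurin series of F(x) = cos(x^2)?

-1/2

F(0) = 1
F′(0) = 0
F′′(0) = 0
F′′′(0) = 0
F^(4)(0) = -12
So c_4 = F^(4)(0)/4! = -1/2.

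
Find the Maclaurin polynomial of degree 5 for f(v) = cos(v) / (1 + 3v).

Take the Cauchy product of the two expansions.
f(0) = 1
f′(0) = -3
f′′(0) = 17
f′′′(0) = -153
f^(4)(0) = 1837
f^(5)(0) = -27555

-1837*v^5/8 + 1837*v^4/24 - 51*v^3/2 + 17*v^2/2 - 3*v + 1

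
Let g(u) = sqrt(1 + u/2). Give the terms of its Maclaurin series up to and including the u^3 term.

u^3/128 - u^2/32 + u/4 + 1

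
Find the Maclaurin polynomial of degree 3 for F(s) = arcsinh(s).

-s^3/6 + s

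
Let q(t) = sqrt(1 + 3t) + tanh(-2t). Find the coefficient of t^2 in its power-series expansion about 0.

Add the two expansions coefficient-wise.
[t^0] = 1;  [t^1] = -1/2;  [t^2] = -9/8.
So c_2 = q′′(0)/2! = -9/8.

-9/8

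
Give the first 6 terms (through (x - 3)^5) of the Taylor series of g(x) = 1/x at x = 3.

Compute the successive derivatives at the expansion point and divide by k!.
g(3) = 1/3
g′(3) = -1/9
g′′(3) = 2/27
g′′′(3) = -2/27
g^(4)(3) = 8/81
g^(5)(3) = -40/243

-(x - 3)^5/729 + (x - 3)^4/243 - (x - 3)^3/81 + (x - 3)^2/27 - (x - 3)/9 + 1/3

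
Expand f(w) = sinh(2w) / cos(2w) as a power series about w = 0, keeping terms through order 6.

Write the quotient as an unknown series and match coefficients against numerator = denominator · series.
f(0) = 0
f′(0) = 2
f′′(0) = 0
f′′′(0) = 32
f^(4)(0) = 0
f^(5)(0) = 1152
f^(6)(0) = 0

48*w^5/5 + 16*w^3/3 + 2*w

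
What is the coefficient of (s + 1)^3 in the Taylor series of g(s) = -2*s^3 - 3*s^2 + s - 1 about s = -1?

[(s + 1)^0] = -3;  [(s + 1)^1] = 1;  [(s + 1)^2] = 3;  [(s + 1)^3] = -2.

-2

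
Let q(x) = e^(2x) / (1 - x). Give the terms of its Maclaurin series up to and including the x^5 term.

Take the Cauchy product of the two expansions.
[x^0] = 1;  [x^1] = 3;  [x^2] = 5;  [x^3] = 19/3;  [x^4] = 7;  [x^5] = 109/15.

109*x^5/15 + 7*x^4 + 19*x^3/3 + 5*x^2 + 3*x + 1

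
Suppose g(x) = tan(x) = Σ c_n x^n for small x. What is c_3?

1/3

g(0) = 0
g′(0) = 1
g′′(0) = 0
g′′′(0) = 2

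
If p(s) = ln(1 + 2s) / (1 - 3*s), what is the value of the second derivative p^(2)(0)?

Expand 1/(denominator) as a geometric series and multiply by the numerator's series.
From the series, [s^2] p = 4; multiply by 2! = 2 to get 8.

8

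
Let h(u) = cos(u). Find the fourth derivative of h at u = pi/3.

1/2

The coefficient of (u - pi/3)^4 in the expansion is 1/48, so h^(4)(pi/3) = 4! * (1/48) = 1/2.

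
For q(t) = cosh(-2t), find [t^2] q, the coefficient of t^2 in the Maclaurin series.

2

Differentiate repeatedly and evaluate at the center.
q(0) = 1
q′(0) = 0
q′′(0) = 4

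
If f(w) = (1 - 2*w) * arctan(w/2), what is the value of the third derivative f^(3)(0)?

-1/4

Multiply each power in the prefactor through the base expansion.
The coefficient of w^3 in the expansion is -1/24, so f′′′(0) = 3! * (-1/24) = -1/4.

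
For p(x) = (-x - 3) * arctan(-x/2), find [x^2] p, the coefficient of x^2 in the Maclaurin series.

1/2

Distribute the polynomial across the series and collect like powers.
p(0) = 0
p′(0) = 3/2
p′′(0) = 1
Dividing each by k! gives the coefficients c_0, ..., c_2.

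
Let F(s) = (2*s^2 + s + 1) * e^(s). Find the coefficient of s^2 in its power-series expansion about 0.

7/2

Shift and add copies of the series according to the polynomial's terms.
F(0) = 1
F′(0) = 2
F′′(0) = 7
Dividing each by k! gives the coefficients c_0, ..., c_2.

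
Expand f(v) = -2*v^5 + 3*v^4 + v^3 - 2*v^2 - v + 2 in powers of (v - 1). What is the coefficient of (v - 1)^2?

-1

Use the known series and substitute for the argument.
f(1) = 1
f′(1) = 0
f′′(1) = -2
So c_2 = f′′(1)/2! = -1.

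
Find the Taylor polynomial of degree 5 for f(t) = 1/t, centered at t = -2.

Apply the Taylor formula c_k = f^(k)(a)/k!.
f(-2) = -1/2
f′(-2) = -1/4
f′′(-2) = -1/4
f′′′(-2) = -3/8
f^(4)(-2) = -3/4
f^(5)(-2) = -15/8

-(t + 2)^5/64 - (t + 2)^4/32 - (t + 2)^3/16 - (t + 2)^2/8 - (t + 2)/4 - 1/2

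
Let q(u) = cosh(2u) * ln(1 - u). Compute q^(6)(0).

Write out both Maclaurin series and multiply, keeping only the needed powers.
The coefficient of u^6 in the expansion is -1, so q^(6)(0) = 6! * (-1) = -720.

-720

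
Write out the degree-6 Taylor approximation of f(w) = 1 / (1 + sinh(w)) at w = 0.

77*w^6/45 - 181*w^5/120 + 4*w^4/3 - 7*w^3/6 + w^2 - w + 1

Expand as Σ (-1)^k u^k with u equal to the inner function's series.
f(0) = 1
f′(0) = -1
f′′(0) = 2
f′′′(0) = -7
f^(4)(0) = 32
f^(5)(0) = -181
f^(6)(0) = 1232
The Taylor polynomial is Σ f^(k)(0)/k! · w^k.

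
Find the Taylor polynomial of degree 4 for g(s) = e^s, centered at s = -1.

(s + 1)^4*e^(-1)/24 + (s + 1)^3*e^(-1)/6 + (s + 1)^2*e^(-1)/2 + (s + 1)*e^(-1) + e^(-1)

g(-1) = e^(-1)
g′(-1) = e^(-1)
g′′(-1) = e^(-1)
g′′′(-1) = e^(-1)
g^(4)(-1) = e^(-1)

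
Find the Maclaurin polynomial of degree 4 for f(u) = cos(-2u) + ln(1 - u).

5*u^4/12 - u^3/3 - 5*u^2/2 - u + 1

Combine the two series term by term.
f(0) = 1
f′(0) = -1
f′′(0) = -5
f′′′(0) = -2
f^(4)(0) = 10
Dividing each by k! gives the coefficients c_0, ..., c_4.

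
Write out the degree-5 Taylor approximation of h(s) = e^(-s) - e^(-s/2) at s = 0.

-31*s^5/3840 + 5*s^4/128 - 7*s^3/48 + 3*s^2/8 - s/2

Add the two expansions coefficient-wise.
h(0) = 0
h′(0) = -1/2
h′′(0) = 3/4
h′′′(0) = -7/8
h^(4)(0) = 15/16
h^(5)(0) = -31/32
Then c_k = h^(k)(0)/k! gives each Taylor coefficient.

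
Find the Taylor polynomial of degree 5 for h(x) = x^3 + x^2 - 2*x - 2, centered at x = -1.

(x + 1)^3 - 2*(x + 1)^2 - (x + 1)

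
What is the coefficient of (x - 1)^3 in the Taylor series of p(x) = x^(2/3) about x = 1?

Compute the successive derivatives at the expansion point and divide by k!.
[(x - 1)^0] = 1;  [(x - 1)^1] = 2/3;  [(x - 1)^2] = -1/9;  [(x - 1)^3] = 4/81.

4/81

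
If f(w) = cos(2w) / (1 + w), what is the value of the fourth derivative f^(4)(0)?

Take the Cauchy product of the two expansions.
The coefficient of w^4 in the expansion is -1/3, so f^(4)(0) = 4! * (-1/3) = -8.

-8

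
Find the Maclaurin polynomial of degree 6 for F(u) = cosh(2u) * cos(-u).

Write out both Maclaurin series and multiply, keeping only the needed powers.
F(0) = 1
F′(0) = 0
F′′(0) = 3
F′′′(0) = 0
F^(4)(0) = -7
F^(5)(0) = 0
F^(6)(0) = -117

-13*u^6/80 - 7*u^4/24 + 3*u^2/2 + 1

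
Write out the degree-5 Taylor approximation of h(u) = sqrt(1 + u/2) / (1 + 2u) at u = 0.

-227025*u^5/8192 + 28379*u^4/2048 - 887*u^3/128 + 111*u^2/32 - 7*u/4 + 1

Write out both Maclaurin series and multiply, keeping only the needed powers.
h(0) = 1
h′(0) = -7/4
h′′(0) = 111/16
h′′′(0) = -2661/64
h^(4)(0) = 85137/256
h^(5)(0) = -3405375/1024
Then c_k = h^(k)(0)/k! gives each Taylor coefficient.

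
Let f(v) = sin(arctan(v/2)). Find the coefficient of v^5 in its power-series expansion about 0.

Plug the Maclaurin series of the inner function into that of the outer and collect terms.
f(0) = 0
f′(0) = 1/2
f′′(0) = 0
f′′′(0) = -3/8
f^(4)(0) = 0
f^(5)(0) = 45/32
So c_5 = f^(5)(0)/5! = 3/256.

3/256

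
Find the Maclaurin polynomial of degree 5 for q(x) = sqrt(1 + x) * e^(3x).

Write out both Maclaurin series and multiply, keeping only the needed powers.
q(0) = 1
q′(0) = 7/2
q′′(0) = 47/4
q′′′(0) = 309/8
q^(4)(0) = 2001/16
q^(5)(0) = 12831/32

4277*x^5/1280 + 667*x^4/128 + 103*x^3/16 + 47*x^2/8 + 7*x/2 + 1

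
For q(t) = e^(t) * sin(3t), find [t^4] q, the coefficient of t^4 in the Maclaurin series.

-4

Multiply the two series term by term and collect like powers.
q(0) = 0
q′(0) = 3
q′′(0) = 6
q′′′(0) = -18
q^(4)(0) = -96
Then c_k = q^(k)(0)/k! gives each Taylor coefficient.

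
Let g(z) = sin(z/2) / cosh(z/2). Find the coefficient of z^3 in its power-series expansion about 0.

Write the quotient as an unknown series and match coefficients against numerator = denominator · series.
g(0) = 0
g′(0) = 1/2
g′′(0) = 0
g′′′(0) = -1/2

-1/12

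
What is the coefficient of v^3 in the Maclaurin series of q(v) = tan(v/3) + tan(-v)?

-26/81

Add the two expansions coefficient-wise.
q(0) = 0
q′(0) = -2/3
q′′(0) = 0
q′′′(0) = -52/27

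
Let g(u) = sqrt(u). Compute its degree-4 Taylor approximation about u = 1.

-5*(u - 1)^4/128 + (u - 1)^3/16 - (u - 1)^2/8 + (u - 1)/2 + 1

Apply the Taylor formula c_k = f^(k)(a)/k!.
[(u - 1)^0] = 1;  [(u - 1)^1] = 1/2;  [(u - 1)^2] = -1/8;  [(u - 1)^3] = 1/16;  [(u - 1)^4] = -5/128.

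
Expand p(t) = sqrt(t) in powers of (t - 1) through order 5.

7*(t - 1)^5/256 - 5*(t - 1)^4/128 + (t - 1)^3/16 - (t - 1)^2/8 + (t - 1)/2 + 1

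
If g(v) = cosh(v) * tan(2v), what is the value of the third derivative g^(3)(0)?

22

Write out both Maclaurin series and multiply, keeping only the needed powers.
From the series, [v^3] g = 11/3; multiply by 3! = 6 to get 22.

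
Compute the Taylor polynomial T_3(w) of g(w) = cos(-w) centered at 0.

1 - w^2/2

g(0) = 1
g′(0) = 0
g′′(0) = -1
g′′′(0) = 0
Dividing each by k! gives the coefficients c_0, ..., c_3.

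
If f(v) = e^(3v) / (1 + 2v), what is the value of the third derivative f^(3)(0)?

-3

Take the Cauchy product of the two expansions.
The coefficient of v^3 in the expansion is -1/2, so f′′′(0) = 3! * (-1/2) = -3.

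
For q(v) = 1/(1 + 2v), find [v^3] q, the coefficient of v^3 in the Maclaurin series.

q(0) = 1
q′(0) = -2
q′′(0) = 8
q′′′(0) = -48

-8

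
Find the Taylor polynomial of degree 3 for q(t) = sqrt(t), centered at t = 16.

(t - 16)^3/16384 - (t - 16)^2/512 + (t - 16)/8 + 4

Differentiate repeatedly and evaluate at the center.
[(t - 16)^0] = 4;  [(t - 16)^1] = 1/8;  [(t - 16)^2] = -1/512;  [(t - 16)^3] = 1/16384.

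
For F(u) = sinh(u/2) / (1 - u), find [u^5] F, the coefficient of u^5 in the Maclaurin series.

Write out both Maclaurin series and multiply, keeping only the needed powers.
F(0) = 0
F′(0) = 1/2
F′′(0) = 1
F′′′(0) = 25/8
F^(4)(0) = 25/2
F^(5)(0) = 2001/32

667/1280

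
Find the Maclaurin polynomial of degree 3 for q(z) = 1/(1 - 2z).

[z^0] = 1;  [z^1] = 2;  [z^2] = 4;  [z^3] = 8.

8*z^3 + 4*z^2 + 2*z + 1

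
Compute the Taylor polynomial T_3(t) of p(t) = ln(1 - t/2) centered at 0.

-t^3/24 - t^2/8 - t/2

p(0) = 0
p′(0) = -1/2
p′′(0) = -1/4
p′′′(0) = -1/4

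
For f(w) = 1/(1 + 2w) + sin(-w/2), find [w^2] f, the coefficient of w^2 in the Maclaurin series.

Add the two expansions coefficient-wise.

4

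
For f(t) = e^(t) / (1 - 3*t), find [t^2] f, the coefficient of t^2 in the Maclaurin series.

Expand 1/(denominator) as a geometric series and multiply by the numerator's series.
f(0) = 1
f′(0) = 4
f′′(0) = 25

25/2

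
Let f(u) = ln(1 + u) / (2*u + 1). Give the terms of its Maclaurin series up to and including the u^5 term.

Multiply the numerator's expansion by the denominator's geometric series.
f(0) = 0
f′(0) = 1
f′′(0) = -5
f′′′(0) = 32
f^(4)(0) = -262
f^(5)(0) = 2644

661*u^5/30 - 131*u^4/12 + 16*u^3/3 - 5*u^2/2 + u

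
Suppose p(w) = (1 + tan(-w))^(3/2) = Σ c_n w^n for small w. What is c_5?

Substitute the inner expansion into the outer series and collect powers.
[w^0] = 1;  [w^1] = -3/2;  [w^2] = 3/8;  [w^3] = -7/16;  [w^4] = 35/128;  [w^5] = -161/1280.

-161/1280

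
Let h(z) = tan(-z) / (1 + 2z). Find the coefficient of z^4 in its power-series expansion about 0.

Multiply the two series term by term and collect like powers.
[z^0] = 0;  [z^1] = -1;  [z^2] = 2;  [z^3] = -13/3;  [z^4] = 26/3.

26/3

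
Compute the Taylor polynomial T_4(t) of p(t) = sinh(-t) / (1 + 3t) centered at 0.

55*t^4/2 - 55*t^3/6 + 3*t^2 - t

Take the Cauchy product of the two expansions.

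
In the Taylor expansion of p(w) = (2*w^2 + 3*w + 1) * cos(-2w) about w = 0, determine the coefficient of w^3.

-6

Distribute the polynomial across the series and collect like powers.
[w^0] = 1;  [w^1] = 3;  [w^2] = 0;  [w^3] = -6.
So c_3 = p′′′(0)/3! = -6.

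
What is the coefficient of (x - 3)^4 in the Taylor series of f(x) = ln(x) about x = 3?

-1/324

Compute the successive derivatives at the expansion point and divide by k!.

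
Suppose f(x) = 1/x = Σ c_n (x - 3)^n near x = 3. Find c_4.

1/243

f(3) = 1/3
f′(3) = -1/9
f′′(3) = 2/27
f′′′(3) = -2/27
f^(4)(3) = 8/81
So c_4 = f^(4)(3)/4! = 1/243.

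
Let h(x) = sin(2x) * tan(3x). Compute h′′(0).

12

Take the Cauchy product of the two expansions.
The coefficient of x^2 in the expansion is 6, so h′′(0) = 2! * (6) = 12.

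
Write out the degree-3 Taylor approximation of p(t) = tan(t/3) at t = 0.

t^3/81 + t/3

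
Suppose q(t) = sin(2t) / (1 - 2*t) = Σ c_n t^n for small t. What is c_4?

Expand 1/(denominator) as a geometric series and multiply by the numerator's series.
[t^0] = 0;  [t^1] = 2;  [t^2] = 4;  [t^3] = 20/3;  [t^4] = 40/3.
So c_4 = q^(4)(0)/4! = 40/3.

40/3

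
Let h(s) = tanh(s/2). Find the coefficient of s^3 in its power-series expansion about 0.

[s^0] = 0;  [s^1] = 1/2;  [s^2] = 0;  [s^3] = -1/24.

-1/24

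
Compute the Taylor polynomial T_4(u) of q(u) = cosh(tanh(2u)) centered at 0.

-14*u^4/3 + 2*u^2 + 1

Let u equal the inner series; expand the outer function in u and truncate.
q(0) = 1
q′(0) = 0
q′′(0) = 4
q′′′(0) = 0
q^(4)(0) = -112
Dividing each by k! gives the coefficients c_0, ..., c_4.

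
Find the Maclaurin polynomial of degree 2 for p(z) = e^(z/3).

z^2/18 + z/3 + 1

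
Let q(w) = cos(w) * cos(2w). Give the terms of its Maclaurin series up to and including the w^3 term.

Write out both Maclaurin series and multiply, keeping only the needed powers.
q(0) = 1
q′(0) = 0
q′′(0) = -5
q′′′(0) = 0
Then c_k = q^(k)(0)/k! gives each Taylor coefficient.

1 - 5*w^2/2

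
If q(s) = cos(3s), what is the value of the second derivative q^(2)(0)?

-9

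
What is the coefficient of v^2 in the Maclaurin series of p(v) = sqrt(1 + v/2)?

p(0) = 1
p′(0) = 1/4
p′′(0) = -1/16

-1/32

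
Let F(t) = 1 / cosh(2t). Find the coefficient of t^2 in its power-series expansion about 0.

-2

Write the quotient as an unknown series and match coefficients against numerator = denominator · series.
[t^0] = 1;  [t^1] = 0;  [t^2] = -2.
So c_2 = F′′(0)/2! = -2.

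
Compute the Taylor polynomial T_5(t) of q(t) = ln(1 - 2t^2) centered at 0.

q(0) = 0
q′(0) = 0
q′′(0) = -4
q′′′(0) = 0
q^(4)(0) = -48
q^(5)(0) = 0

-2*t^4 - 2*t^2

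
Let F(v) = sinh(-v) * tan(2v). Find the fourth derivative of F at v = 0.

Expand each factor separately, then convolve coefficients.
The coefficient of v^4 in the expansion is -3, so F^(4)(0) = 4! * (-3) = -72.

-72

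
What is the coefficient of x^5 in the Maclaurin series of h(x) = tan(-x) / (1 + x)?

Expand each factor separately, then convolve coefficients.
[x^0] = 0;  [x^1] = -1;  [x^2] = 1;  [x^3] = -4/3;  [x^4] = 4/3;  [x^5] = -22/15.
So c_5 = h^(5)(0)/5! = -22/15.

-22/15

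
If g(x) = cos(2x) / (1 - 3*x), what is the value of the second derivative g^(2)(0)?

Expand 1/(denominator) as a geometric series and multiply by the numerator's series.
The coefficient of x^2 in the expansion is 7, so g′′(0) = 2! * (7) = 14.

14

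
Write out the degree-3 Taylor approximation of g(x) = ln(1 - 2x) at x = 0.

[x^0] = 0;  [x^1] = -2;  [x^2] = -2;  [x^3] = -8/3.

-8*x^3/3 - 2*x^2 - 2*x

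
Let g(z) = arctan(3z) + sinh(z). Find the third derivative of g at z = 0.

-53

Combine the two series term by term.
The coefficient of z^3 in the expansion is -53/6, so g′′′(0) = 3! * (-53/6) = -53.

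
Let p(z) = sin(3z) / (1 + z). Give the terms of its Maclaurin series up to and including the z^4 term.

3*z^4/2 - 3*z^3/2 - 3*z^2 + 3*z

Write out both Maclaurin series and multiply, keeping only the needed powers.
p(0) = 0
p′(0) = 3
p′′(0) = -6
p′′′(0) = -9
p^(4)(0) = 36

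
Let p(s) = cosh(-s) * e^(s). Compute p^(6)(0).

Expand each factor separately, then convolve coefficients.
The coefficient of s^6 in the expansion is 2/45, so p^(6)(0) = 6! * (2/45) = 32.

32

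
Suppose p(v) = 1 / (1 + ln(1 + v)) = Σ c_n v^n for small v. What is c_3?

-7/3

Write 1/(1+u) = 1 - u + u^2 - u^3 + ... and substitute the series for u.
[v^0] = 1;  [v^1] = -1;  [v^2] = 3/2;  [v^3] = -7/3.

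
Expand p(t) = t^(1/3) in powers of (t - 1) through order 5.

[(t - 1)^0] = 1;  [(t - 1)^1] = 1/3;  [(t - 1)^2] = -1/9;  [(t - 1)^3] = 5/81;  [(t - 1)^4] = -10/243;  [(t - 1)^5] = 22/729.

22*(t - 1)^5/729 - 10*(t - 1)^4/243 + 5*(t - 1)^3/81 - (t - 1)^2/9 + (t - 1)/3 + 1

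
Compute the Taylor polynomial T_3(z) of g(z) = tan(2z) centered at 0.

8*z^3/3 + 2*z

[z^0] = 0;  [z^1] = 2;  [z^2] = 0;  [z^3] = 8/3.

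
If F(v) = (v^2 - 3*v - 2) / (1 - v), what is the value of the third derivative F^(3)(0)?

-24

Distribute the polynomial across the series and collect like powers.
The coefficient of v^3 in the expansion is -4, so F′′′(0) = 3! * (-4) = -24.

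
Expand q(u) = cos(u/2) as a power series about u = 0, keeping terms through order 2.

1 - u^2/8

Compute the successive derivatives at the expansion point and divide by k!.
q(0) = 1
q′(0) = 0
q′′(0) = -1/4
The Taylor polynomial is Σ q^(k)(0)/k! · u^k.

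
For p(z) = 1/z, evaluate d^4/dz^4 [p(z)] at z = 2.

The coefficient of (z - 2)^4 in the expansion is 1/32, so p^(4)(2) = 4! * (1/32) = 3/4.

3/4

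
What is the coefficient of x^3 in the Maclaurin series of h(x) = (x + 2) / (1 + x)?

-1

Shift and add copies of the series according to the polynomial's terms.
[x^0] = 2;  [x^1] = -1;  [x^2] = 1;  [x^3] = -1.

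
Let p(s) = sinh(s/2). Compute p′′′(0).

From the series, [s^3] p = 1/48; multiply by 3! = 6 to get 1/8.

1/8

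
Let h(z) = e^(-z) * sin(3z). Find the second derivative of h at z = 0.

Write out both Maclaurin series and multiply, keeping only the needed powers.
From the series, [z^2] h = -3; multiply by 2! = 2 to get -6.

-6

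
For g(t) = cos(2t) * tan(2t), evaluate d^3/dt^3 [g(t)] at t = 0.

Write out both Maclaurin series and multiply, keeping only the needed powers.
The coefficient of t^3 in the expansion is -4/3, so g′′′(0) = 3! * (-4/3) = -8.

-8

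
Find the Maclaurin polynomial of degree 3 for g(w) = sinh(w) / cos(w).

2*w^3/3 + w

Divide the numerator series by the denominator series (power-series long division).
[w^0] = 0;  [w^1] = 1;  [w^2] = 0;  [w^3] = 2/3.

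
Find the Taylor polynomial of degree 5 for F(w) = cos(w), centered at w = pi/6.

F(pi/6) = sqrt(3)/2
F′(pi/6) = -1/2
F′′(pi/6) = -sqrt(3)/2
F′′′(pi/6) = 1/2
F^(4)(pi/6) = sqrt(3)/2
F^(5)(pi/6) = -1/2

-(w - pi/6)^5/240 + sqrt(3)*(w - pi/6)^4/48 + (w - pi/6)^3/12 - sqrt(3)*(w - pi/6)^2/4 - (w - pi/6)/2 + sqrt(3)/2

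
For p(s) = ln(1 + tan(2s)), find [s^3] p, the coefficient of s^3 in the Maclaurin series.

Plug the Maclaurin series of the inner function into that of the outer and collect terms.
p(0) = 0
p′(0) = 2
p′′(0) = -4
p′′′(0) = 32
Dividing each by k! gives the coefficients c_0, ..., c_3.

16/3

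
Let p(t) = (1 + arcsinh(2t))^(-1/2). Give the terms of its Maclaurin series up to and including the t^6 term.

563*t^6/80 - 163*t^5/40 + 19*t^4/8 - 11*t^3/6 + 3*t^2/2 - t + 1

Substitute the inner expansion into the outer series and collect powers.
p(0) = 1
p′(0) = -1
p′′(0) = 3
p′′′(0) = -11
p^(4)(0) = 57
p^(5)(0) = -489
p^(6)(0) = 5067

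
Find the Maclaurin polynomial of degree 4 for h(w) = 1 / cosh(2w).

Write the quotient as an unknown series and match coefficients against numerator = denominator · series.
[w^0] = 1;  [w^1] = 0;  [w^2] = -2;  [w^3] = 0;  [w^4] = 10/3.

10*w^4/3 - 2*w^2 + 1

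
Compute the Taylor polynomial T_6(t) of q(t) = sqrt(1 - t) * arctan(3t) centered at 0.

Take the Cauchy product of the two expansions.
q(0) = 0
q′(0) = 3
q′′(0) = -3
q′′′(0) = -225/4
q^(4)(0) = 207/2
q^(5)(0) = 95247/16
q^(6)(0) = -274401/16

-30489*t^6/1280 + 31749*t^5/640 + 69*t^4/16 - 75*t^3/8 - 3*t^2/2 + 3*t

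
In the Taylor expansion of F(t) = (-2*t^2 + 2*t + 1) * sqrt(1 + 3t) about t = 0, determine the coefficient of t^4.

315/128

Distribute the polynomial across the series and collect like powers.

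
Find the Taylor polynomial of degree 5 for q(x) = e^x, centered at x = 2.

(x - 2)^5*e^(2)/120 + (x - 2)^4*e^(2)/24 + (x - 2)^3*e^(2)/6 + (x - 2)^2*e^(2)/2 + (x - 2)*e^(2) + e^(2)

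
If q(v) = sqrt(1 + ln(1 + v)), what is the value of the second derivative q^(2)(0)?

-3/4

Plug the Maclaurin series of the inner function into that of the outer and collect terms.
From the series, [v^2] q = -3/8; multiply by 2! = 2 to get -3/4.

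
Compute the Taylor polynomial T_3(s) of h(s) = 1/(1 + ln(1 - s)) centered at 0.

7*s^3/3 + 3*s^2/2 + s + 1

Plug the Maclaurin series of the inner function into that of the outer and collect terms.
[s^0] = 1;  [s^1] = 1;  [s^2] = 3/2;  [s^3] = 7/3.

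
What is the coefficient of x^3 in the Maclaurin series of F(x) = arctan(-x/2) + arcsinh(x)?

Add the two expansions coefficient-wise.
So c_3 = F′′′(0)/3! = -1/8.

-1/8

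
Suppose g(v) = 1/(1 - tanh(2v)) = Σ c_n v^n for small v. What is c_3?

16/3

Let u equal the inner series; expand the outer function in u and truncate.
So c_3 = g′′′(0)/3! = 16/3.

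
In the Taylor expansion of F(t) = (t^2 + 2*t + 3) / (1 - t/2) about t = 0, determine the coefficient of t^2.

11/4

Multiply each power in the prefactor through the base expansion.
[t^0] = 3;  [t^1] = 7/2;  [t^2] = 11/4.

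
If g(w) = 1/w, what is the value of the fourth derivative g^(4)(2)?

3/4

From the series, [(w - 2)^4] g = 1/32; multiply by 4! = 24 to get 3/4.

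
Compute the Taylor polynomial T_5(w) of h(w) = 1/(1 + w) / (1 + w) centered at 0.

-6*w^5 + 5*w^4 - 4*w^3 + 3*w^2 - 2*w + 1

Expand each factor separately, then convolve coefficients.
h(0) = 1
h′(0) = -2
h′′(0) = 6
h′′′(0) = -24
h^(4)(0) = 120
h^(5)(0) = -720
Then c_k = h^(k)(0)/k! gives each Taylor coefficient.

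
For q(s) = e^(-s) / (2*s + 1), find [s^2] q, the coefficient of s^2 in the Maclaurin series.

13/2

Use 1/(1 - r) = Σ r^k on the denominator, then take the Cauchy product.
q(0) = 1
q′(0) = -3
q′′(0) = 13
Dividing each by k! gives the coefficients c_0, ..., c_2.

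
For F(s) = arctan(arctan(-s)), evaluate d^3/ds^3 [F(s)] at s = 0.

4

Let u equal the inner series; expand the outer function in u and truncate.
From the series, [s^3] F = 2/3; multiply by 3! = 6 to get 4.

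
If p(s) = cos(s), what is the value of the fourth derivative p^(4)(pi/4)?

Differentiate repeatedly and evaluate at the center.
From the series, [(s - pi/4)^4] p = sqrt(2)/48; multiply by 4! = 24 to get sqrt(2)/2.

sqrt(2)/2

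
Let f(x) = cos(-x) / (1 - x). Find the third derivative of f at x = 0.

Write out both Maclaurin series and multiply, keeping only the needed powers.
The coefficient of x^3 in the expansion is 1/2, so f′′′(0) = 3! * (1/2) = 3.

3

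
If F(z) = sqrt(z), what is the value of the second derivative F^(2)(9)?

-1/108

Apply the Taylor formula c_k = f^(k)(a)/k!.
The coefficient of (z - 9)^2 in the expansion is -1/216, so F′′(9) = 2! * (-1/216) = -1/108.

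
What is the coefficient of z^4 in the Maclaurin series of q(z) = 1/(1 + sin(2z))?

Let u equal the inner series; expand the outer function in u and truncate.
q(0) = 1
q′(0) = -2
q′′(0) = 8
q′′′(0) = -40
q^(4)(0) = 256
Dividing each by k! gives the coefficients c_0, ..., c_4.

32/3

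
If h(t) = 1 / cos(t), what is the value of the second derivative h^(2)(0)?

Divide the numerator series by the denominator series (power-series long division).
The coefficient of t^2 in the expansion is 1/2, so h′′(0) = 2! * (1/2) = 1.

1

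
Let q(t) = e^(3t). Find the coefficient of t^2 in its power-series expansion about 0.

Apply the Taylor formula c_k = f^(k)(a)/k!.
q(0) = 1
q′(0) = 3
q′′(0) = 9

9/2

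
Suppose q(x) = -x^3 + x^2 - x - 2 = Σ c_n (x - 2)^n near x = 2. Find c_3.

q(2) = -8
q′(2) = -9
q′′(2) = -10
q′′′(2) = -6
So c_3 = q′′′(2)/3! = -1.

-1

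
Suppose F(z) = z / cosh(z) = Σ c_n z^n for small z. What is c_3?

Invert the denominator's series and multiply.
So c_3 = F′′′(0)/3! = -1/2.

-1/2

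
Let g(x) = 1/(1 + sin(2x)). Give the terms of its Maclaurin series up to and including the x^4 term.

Substitute the inner expansion into the outer series and collect powers.
g(0) = 1
g′(0) = -2
g′′(0) = 8
g′′′(0) = -40
g^(4)(0) = 256

32*x^4/3 - 20*x^3/3 + 4*x^2 - 2*x + 1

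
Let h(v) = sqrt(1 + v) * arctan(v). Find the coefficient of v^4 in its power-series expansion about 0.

Take the Cauchy product of the two expansions.
[v^0] = 0;  [v^1] = 1;  [v^2] = 1/2;  [v^3] = -11/24;  [v^4] = -5/48.

-5/48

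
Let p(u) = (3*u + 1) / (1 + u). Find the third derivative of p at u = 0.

12

Shift and add copies of the series according to the polynomial's terms.
The coefficient of u^3 in the expansion is 2, so p′′′(0) = 3! * (2) = 12.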